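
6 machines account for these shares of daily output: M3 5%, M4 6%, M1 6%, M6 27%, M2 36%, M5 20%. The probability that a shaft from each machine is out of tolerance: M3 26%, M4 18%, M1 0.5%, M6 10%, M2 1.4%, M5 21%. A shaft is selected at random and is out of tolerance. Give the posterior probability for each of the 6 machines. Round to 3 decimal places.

M3 0.132, M4 0.110, M1 0.003, M6 0.275, M2 0.051, M5 0.428

Compute prior × likelihood for every hypothesis:
  M3: 0.05 × 0.26 = 0.013
  M4: 0.06 × 0.18 = 0.0108
  M1: 0.06 × 0.005 = 0.0003
  M6: 0.27 × 0.1 = 0.027
  M2: 0.36 × 0.014 = 0.00504
  M5: 0.2 × 0.21 = 0.042
Total = 0.09814.
P(M3 | oversize) = 0.013/0.09814 ≈ 0.132
P(M4 | oversize) = 0.0108/0.09814 ≈ 0.110
P(M1 | oversize) = 0.0003/0.09814 ≈ 0.003
P(M6 | oversize) = 0.027/0.09814 ≈ 0.275
P(M2 | oversize) = 0.00504/0.09814 ≈ 0.051
P(M5 | oversize) = 0.042/0.09814 ≈ 0.428
(Check: 0.132+0.110+0.003+0.275+0.051+0.428 = 0.999.)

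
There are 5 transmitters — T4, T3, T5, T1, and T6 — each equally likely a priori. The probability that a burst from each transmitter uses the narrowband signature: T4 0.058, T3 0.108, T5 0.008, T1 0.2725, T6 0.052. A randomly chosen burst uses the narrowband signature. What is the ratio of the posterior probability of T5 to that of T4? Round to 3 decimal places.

0.138

With a uniform prior (1/5 each), posterior ∝ likelihood:
  T4: 0.058
  T3: 0.108
  T5: 0.008
  T1: 0.2725
  T6: 0.052
Sum = 0.4985.
The ratio is 0.008 / 0.058 (the normalizer cancels) = 0.138.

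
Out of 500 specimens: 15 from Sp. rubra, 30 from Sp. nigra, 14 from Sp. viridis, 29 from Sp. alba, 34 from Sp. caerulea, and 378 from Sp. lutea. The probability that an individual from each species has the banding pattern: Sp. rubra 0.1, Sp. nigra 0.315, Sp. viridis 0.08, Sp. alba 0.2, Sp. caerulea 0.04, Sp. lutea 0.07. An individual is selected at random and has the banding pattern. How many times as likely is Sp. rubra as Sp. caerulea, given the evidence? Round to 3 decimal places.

Compute prior × likelihood for every hypothesis:
  Sp. rubra: 0.03 × 0.1 = 0.003
  Sp. nigra: 0.06 × 0.315 = 0.0189
  Sp. viridis: 0.028 × 0.08 = 0.00224
  Sp. alba: 0.058 × 0.2 = 0.0116
  Sp. caerulea: 0.068 × 0.04 = 0.00272
  Sp. lutea: 0.756 × 0.07 = 0.05292
Normalizing constant = 0.09138.
The ratio is 0.003 / 0.00272 (the normalizer cancels) = 1.103.

1.103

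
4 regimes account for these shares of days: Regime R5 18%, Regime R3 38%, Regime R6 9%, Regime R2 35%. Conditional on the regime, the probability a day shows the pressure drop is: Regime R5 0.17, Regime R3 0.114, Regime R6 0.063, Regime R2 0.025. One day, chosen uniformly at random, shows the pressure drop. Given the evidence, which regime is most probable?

Prior × likelihood for each hypothesis:
  Regime R5: 0.18 × 0.17 = 0.0306
  Regime R3: 0.38 × 0.114 = 0.04332
  Regime R6: 0.09 × 0.063 = 0.00567
  Regime R2: 0.35 × 0.025 = 0.00875
Normalizing constant = 0.08834.
Largest term belongs to Regime R3, so Regime R3 is most probable.

Regime R3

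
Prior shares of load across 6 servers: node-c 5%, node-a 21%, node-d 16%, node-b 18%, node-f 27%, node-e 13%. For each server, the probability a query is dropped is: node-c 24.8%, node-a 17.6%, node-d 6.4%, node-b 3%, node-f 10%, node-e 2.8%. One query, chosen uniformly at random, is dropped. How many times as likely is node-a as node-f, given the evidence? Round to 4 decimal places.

Unnormalized posteriors (prior × likelihood):
  node-c: 0.05 × 0.248 = 0.0124
  node-a: 0.21 × 0.176 = 0.03696
  node-d: 0.16 × 0.064 = 0.01024
  node-b: 0.18 × 0.03 = 0.0054
  node-f: 0.27 × 0.1 = 0.027
  node-e: 0.13 × 0.028 = 0.00364
Sum = 0.09564.
The ratio is 0.03696 / 0.027 (the normalizer cancels) = 1.3689.

1.3689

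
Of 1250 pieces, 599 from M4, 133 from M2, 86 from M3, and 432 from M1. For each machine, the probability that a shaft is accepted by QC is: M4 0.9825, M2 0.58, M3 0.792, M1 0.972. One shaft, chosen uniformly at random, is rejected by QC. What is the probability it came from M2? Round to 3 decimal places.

0.580

Taking complements, P(rejected | each) = M4 0.0175, M2 0.42, M3 0.208, M1 0.028.
Compute prior × likelihood for every hypothesis:
  M4: 0.4792 × 0.0175 = 0.008386
  M2: 0.1064 × 0.42 = 0.044688
  M3: 0.0688 × 0.208 = 0.0143104
  M1: 0.3456 × 0.028 = 0.0096768
Total = 0.0770612.
P(M2 | evidence) = 0.044688 / 0.0770612 ≈ 0.580.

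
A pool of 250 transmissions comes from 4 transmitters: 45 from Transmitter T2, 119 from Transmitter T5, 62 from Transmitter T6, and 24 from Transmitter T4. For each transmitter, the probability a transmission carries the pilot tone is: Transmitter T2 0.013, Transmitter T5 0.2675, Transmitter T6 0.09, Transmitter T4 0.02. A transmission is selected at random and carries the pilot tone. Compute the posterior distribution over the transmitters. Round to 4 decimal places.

Transmitter T2 0.0152, Transmitter T5 0.8273, Transmitter T6 0.1450, Transmitter T4 0.0125

Unnormalized posteriors (prior × likelihood):
  Transmitter T2: 0.18 × 0.013 = 0.00234
  Transmitter T5: 0.476 × 0.2675 = 0.12733
  Transmitter T6: 0.248 × 0.09 = 0.02232
  Transmitter T4: 0.096 × 0.02 = 0.00192
Total = 0.15391.
P(Transmitter T2 | pilot) = 0.00234/0.15391 ≈ 0.0152
P(Transmitter T5 | pilot) = 0.12733/0.15391 ≈ 0.8273
P(Transmitter T6 | pilot) = 0.02232/0.15391 ≈ 0.1450
P(Transmitter T4 | pilot) = 0.00192/0.15391 ≈ 0.0125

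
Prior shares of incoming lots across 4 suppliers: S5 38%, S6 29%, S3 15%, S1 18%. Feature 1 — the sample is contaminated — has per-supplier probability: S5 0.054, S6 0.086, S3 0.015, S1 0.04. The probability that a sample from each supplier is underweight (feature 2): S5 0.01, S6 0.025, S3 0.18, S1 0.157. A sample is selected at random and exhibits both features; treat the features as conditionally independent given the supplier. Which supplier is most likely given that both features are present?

S1

Compute prior × likelihood for every hypothesis:
  S5: 0.38 × 0.054 × 0.01 = 0.0002052
  S6: 0.29 × 0.086 × 0.025 = 0.0006235
  S3: 0.15 × 0.015 × 0.18 = 0.000405
  S1: 0.18 × 0.04 × 0.157 = 0.0011304
Sum = 0.0023641.
Largest term belongs to S1, so S1 is most probable.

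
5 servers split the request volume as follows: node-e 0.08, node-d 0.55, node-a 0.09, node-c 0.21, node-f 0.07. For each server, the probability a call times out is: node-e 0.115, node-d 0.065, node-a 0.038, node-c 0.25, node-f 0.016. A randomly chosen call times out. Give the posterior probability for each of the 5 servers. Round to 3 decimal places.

node-e 0.090, node-d 0.351, node-a 0.034, node-c 0.515, node-f 0.011

By Bayes' rule, posterior ∝ prior × likelihood:
  node-e: 0.08 × 0.115 = 0.0092
  node-d: 0.55 × 0.065 = 0.03575
  node-a: 0.09 × 0.038 = 0.00342
  node-c: 0.21 × 0.25 = 0.0525
  node-f: 0.07 × 0.016 = 0.00112
Sum = 0.10199.
P(node-e | timeout) = 0.0092/0.10199 ≈ 0.090
P(node-d | timeout) = 0.03575/0.10199 ≈ 0.351
P(node-a | timeout) = 0.00342/0.10199 ≈ 0.034
P(node-c | timeout) = 0.0525/0.10199 ≈ 0.515
P(node-f | timeout) = 0.00112/0.10199 ≈ 0.011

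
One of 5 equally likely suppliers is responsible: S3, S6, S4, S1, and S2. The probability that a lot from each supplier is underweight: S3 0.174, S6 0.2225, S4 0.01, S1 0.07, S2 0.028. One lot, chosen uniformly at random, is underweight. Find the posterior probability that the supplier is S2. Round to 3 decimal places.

Since the prior is uniform, the posterior is proportional to the likelihood:
  S3: 0.174
  S6: 0.2225
  S4: 0.01
  S1: 0.07
  S2: 0.028
Normalizing constant = 0.5045.
P(S2 | evidence) = 0.028 / 0.5045 ≈ 0.056.

0.056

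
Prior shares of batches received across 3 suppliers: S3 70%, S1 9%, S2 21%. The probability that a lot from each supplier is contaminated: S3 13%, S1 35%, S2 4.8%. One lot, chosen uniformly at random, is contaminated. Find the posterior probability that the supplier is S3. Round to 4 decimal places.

Unnormalized posteriors (prior × likelihood):
  S3: 0.7 × 0.13 = 0.091
  S1: 0.09 × 0.35 = 0.0315
  S2: 0.21 × 0.048 = 0.01008
Total = 0.13258.
P(S3 | evidence) = 0.091 / 0.13258 ≈ 0.6864.

0.6864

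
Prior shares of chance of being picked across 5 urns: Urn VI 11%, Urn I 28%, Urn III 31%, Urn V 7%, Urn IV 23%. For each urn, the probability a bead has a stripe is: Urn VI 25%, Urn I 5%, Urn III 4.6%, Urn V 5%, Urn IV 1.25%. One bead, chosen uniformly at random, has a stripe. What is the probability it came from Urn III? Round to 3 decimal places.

Unnormalized posteriors (prior × likelihood):
  Urn VI: 0.11 × 0.25 = 0.0275
  Urn I: 0.28 × 0.05 = 0.014
  Urn III: 0.31 × 0.046 = 0.01426
  Urn V: 0.07 × 0.05 = 0.0035
  Urn IV: 0.23 × 0.0125 = 0.002875
Sum = 0.062135.
P(Urn III | evidence) = 0.01426 / 0.062135 ≈ 0.230.

0.230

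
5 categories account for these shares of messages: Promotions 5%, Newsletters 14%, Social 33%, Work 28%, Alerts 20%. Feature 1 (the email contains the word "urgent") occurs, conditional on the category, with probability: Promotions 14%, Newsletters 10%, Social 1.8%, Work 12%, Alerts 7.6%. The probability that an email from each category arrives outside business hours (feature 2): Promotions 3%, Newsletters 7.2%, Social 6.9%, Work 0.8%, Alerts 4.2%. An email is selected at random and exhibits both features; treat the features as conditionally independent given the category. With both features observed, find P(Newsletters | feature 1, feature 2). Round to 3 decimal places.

Compute prior × likelihood for every hypothesis:
  Promotions: 0.05 × 0.14 × 0.03 = 0.00021
  Newsletters: 0.14 × 0.1 × 0.072 = 0.001008
  Social: 0.33 × 0.018 × 0.069 = 0.00040986
  Work: 0.28 × 0.12 × 0.008 = 0.0002688
  Alerts: 0.2 × 0.076 × 0.042 = 0.0006384
Sum = 0.00253506.
P(Newsletters | evidence) = 0.001008 / 0.00253506 ≈ 0.398.

0.398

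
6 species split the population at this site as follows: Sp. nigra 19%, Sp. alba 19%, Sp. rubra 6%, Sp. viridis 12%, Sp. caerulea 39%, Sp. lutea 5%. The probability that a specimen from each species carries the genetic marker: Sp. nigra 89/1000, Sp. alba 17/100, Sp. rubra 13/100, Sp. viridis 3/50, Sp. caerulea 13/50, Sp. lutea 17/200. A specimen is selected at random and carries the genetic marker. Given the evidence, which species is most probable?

Sp. caerulea

Unnormalized posteriors (prior × likelihood):
  Sp. nigra: 0.19 × 0.089 = 0.01691
  Sp. alba: 0.19 × 0.17 = 0.0323
  Sp. rubra: 0.06 × 0.13 = 0.0078
  Sp. viridis: 0.12 × 0.06 = 0.0072
  Sp. caerulea: 0.39 × 0.26 = 0.1014
  Sp. lutea: 0.05 × 0.085 = 0.00425
Total = 0.16986.
Largest term belongs to Sp. caerulea, so Sp. caerulea is most probable.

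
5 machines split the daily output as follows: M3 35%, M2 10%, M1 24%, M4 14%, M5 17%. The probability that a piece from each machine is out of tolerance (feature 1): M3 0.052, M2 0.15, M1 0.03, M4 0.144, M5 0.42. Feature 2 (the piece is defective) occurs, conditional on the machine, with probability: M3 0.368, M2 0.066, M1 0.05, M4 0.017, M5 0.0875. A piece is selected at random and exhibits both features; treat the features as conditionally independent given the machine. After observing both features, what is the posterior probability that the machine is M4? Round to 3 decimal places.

By Bayes' rule, posterior ∝ prior × likelihood:
  M3: 0.35 × 0.052 × 0.368 = 0.0066976
  M2: 0.1 × 0.15 × 0.066 = 0.00099
  M1: 0.24 × 0.03 × 0.05 = 0.00036
  M4: 0.14 × 0.144 × 0.017 = 0.00034272
  M5: 0.17 × 0.42 × 0.0875 = 0.0062475
Sum = 0.01463782.
P(M4 | evidence) = 0.00034272 / 0.01463782 ≈ 0.023.

0.023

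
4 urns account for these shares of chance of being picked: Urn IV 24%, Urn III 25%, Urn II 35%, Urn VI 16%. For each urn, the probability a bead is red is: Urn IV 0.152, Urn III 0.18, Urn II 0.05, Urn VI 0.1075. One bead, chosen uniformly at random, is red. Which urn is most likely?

Urn III

Unnormalized posteriors (prior × likelihood):
  Urn IV: 0.24 × 0.152 = 0.03648
  Urn III: 0.25 × 0.18 = 0.045
  Urn II: 0.35 × 0.05 = 0.0175
  Urn VI: 0.16 × 0.1075 = 0.0172
Total = 0.11618.
Largest term belongs to Urn III, so Urn III is most probable.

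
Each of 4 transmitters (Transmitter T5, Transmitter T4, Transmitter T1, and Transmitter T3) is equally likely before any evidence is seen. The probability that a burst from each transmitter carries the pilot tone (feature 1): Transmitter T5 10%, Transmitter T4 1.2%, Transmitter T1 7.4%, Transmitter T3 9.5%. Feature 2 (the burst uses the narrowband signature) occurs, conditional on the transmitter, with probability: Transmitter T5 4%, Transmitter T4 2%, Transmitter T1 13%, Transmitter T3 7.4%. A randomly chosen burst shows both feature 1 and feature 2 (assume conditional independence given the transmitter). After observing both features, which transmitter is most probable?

Transmitter T1

Since the prior is uniform, the posterior is proportional to the likelihood:
  Transmitter T5: 0.1 × 0.04 = 0.004
  Transmitter T4: 0.012 × 0.02 = 0.00024
  Transmitter T1: 0.074 × 0.13 = 0.00962
  Transmitter T3: 0.095 × 0.074 = 0.00703
Normalizing constant = 0.02089.
Largest term belongs to Transmitter T1, so Transmitter T1 is most probable.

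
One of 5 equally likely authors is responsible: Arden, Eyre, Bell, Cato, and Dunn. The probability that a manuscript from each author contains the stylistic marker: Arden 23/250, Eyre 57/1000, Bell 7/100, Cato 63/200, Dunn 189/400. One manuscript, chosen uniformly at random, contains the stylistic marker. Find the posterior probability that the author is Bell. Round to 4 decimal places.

Since the prior is uniform, the posterior is proportional to the likelihood:
  Arden: 0.092
  Eyre: 0.057
  Bell: 0.07
  Cato: 0.315
  Dunn: 0.4725
Total = 1.0065.
P(Bell | evidence) = 0.07 / 1.0065 ≈ 0.0695.

0.0695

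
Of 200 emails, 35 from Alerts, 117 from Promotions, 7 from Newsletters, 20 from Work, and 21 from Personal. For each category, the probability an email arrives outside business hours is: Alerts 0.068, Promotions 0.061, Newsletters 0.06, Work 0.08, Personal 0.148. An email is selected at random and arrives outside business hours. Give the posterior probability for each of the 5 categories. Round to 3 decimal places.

By Bayes' rule, posterior ∝ prior × likelihood:
  Alerts: 0.175 × 0.068 = 0.0119
  Promotions: 0.585 × 0.061 = 0.035685
  Newsletters: 0.035 × 0.06 = 0.0021
  Work: 0.1 × 0.08 = 0.008
  Personal: 0.105 × 0.148 = 0.01554
Sum = 0.073225.
P(Alerts | off-hours) = 0.0119/0.073225 ≈ 0.163
P(Promotions | off-hours) = 0.035685/0.073225 ≈ 0.487
P(Newsletters | off-hours) = 0.0021/0.073225 ≈ 0.029
P(Work | off-hours) = 0.008/0.073225 ≈ 0.109
P(Personal | off-hours) = 0.01554/0.073225 ≈ 0.212

Alerts 0.163, Promotions 0.487, Newsletters 0.029, Work 0.109, Personal 0.212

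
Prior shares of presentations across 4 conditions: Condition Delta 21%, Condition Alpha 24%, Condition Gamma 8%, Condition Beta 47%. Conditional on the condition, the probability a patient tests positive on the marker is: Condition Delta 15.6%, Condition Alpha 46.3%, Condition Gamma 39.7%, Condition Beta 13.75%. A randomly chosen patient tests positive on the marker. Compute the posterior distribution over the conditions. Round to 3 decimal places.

By Bayes' rule, posterior ∝ prior × likelihood:
  Condition Delta: 0.21 × 0.156 = 0.03276
  Condition Alpha: 0.24 × 0.463 = 0.11112
  Condition Gamma: 0.08 × 0.397 = 0.03176
  Condition Beta: 0.47 × 0.1375 = 0.064625
Normalizing constant = 0.240265.
P(Condition Delta | marker-positive) = 0.03276/0.240265 ≈ 0.136
P(Condition Alpha | marker-positive) = 0.11112/0.240265 ≈ 0.462
P(Condition Gamma | marker-positive) = 0.03176/0.240265 ≈ 0.132
P(Condition Beta | marker-positive) = 0.064625/0.240265 ≈ 0.269
(Check: 0.136+0.462+0.132+0.269 = 0.999.)

Condition Delta 0.136, Condition Alpha 0.462, Condition Gamma 0.132, Condition Beta 0.269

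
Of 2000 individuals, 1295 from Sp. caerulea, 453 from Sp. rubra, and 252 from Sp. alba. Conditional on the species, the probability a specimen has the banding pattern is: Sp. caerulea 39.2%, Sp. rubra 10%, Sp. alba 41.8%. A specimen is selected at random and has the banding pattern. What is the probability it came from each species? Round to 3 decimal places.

Prior × likelihood for each hypothesis:
  Sp. caerulea: 0.6475 × 0.392 = 0.25382
  Sp. rubra: 0.2265 × 0.1 = 0.02265
  Sp. alba: 0.126 × 0.418 = 0.052668
Sum = 0.329138.
P(Sp. caerulea | banded) = 0.25382/0.329138 ≈ 0.771
P(Sp. rubra | banded) = 0.02265/0.329138 ≈ 0.069
P(Sp. alba | banded) = 0.052668/0.329138 ≈ 0.160

Sp. caerulea 0.771, Sp. rubra 0.069, Sp. alba 0.160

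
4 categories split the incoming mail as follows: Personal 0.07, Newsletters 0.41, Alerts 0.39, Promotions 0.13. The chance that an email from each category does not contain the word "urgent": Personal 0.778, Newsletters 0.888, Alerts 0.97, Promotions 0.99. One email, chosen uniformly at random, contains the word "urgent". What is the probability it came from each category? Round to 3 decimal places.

Personal 0.209, Newsletters 0.617, Alerts 0.157, Promotions 0.017

Taking complements, P(urgent-flag | each) = Personal 0.222, Newsletters 0.112, Alerts 0.03, Promotions 0.01.
Unnormalized posteriors (prior × likelihood):
  Personal: 0.07 × 0.222 = 0.01554
  Newsletters: 0.41 × 0.112 = 0.04592
  Alerts: 0.39 × 0.03 = 0.0117
  Promotions: 0.13 × 0.01 = 0.0013
Total = 0.07446.
P(Personal | urgent-flag) = 0.01554/0.07446 ≈ 0.209
P(Newsletters | urgent-flag) = 0.04592/0.07446 ≈ 0.617
P(Alerts | urgent-flag) = 0.0117/0.07446 ≈ 0.157
P(Promotions | urgent-flag) = 0.0013/0.07446 ≈ 0.017
(Check: 0.209+0.617+0.157+0.017 = 1.000.)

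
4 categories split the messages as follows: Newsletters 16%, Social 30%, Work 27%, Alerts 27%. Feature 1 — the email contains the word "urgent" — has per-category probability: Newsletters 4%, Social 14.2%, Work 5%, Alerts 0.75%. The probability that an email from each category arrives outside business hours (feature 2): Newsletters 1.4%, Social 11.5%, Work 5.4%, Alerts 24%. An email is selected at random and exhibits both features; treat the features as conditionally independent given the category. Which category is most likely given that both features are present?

Social

By Bayes' rule, posterior ∝ prior × likelihood:
  Newsletters: 0.16 × 0.04 × 0.014 = 0.0000896
  Social: 0.3 × 0.142 × 0.115 = 0.004899
  Work: 0.27 × 0.05 × 0.054 = 0.000729
  Alerts: 0.27 × 0.0075 × 0.24 = 0.000486
Total = 0.0062036.
Largest term belongs to Social, so Social is most probable.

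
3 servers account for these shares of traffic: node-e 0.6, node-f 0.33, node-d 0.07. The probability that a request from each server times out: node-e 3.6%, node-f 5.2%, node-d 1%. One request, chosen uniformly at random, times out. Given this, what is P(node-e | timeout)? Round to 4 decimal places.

Unnormalized posteriors (prior × likelihood):
  node-e: 0.6 × 0.036 = 0.0216
  node-f: 0.33 × 0.052 = 0.01716
  node-d: 0.07 × 0.01 = 0.0007
Sum = 0.03946.
P(node-e | evidence) = 0.0216 / 0.03946 ≈ 0.5474.

0.5474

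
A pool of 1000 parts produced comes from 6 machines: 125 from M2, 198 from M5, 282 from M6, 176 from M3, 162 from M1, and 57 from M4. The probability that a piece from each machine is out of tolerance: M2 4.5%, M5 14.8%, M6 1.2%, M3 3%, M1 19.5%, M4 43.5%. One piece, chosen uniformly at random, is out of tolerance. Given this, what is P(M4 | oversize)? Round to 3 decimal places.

Unnormalized posteriors (prior × likelihood):
  M2: 0.125 × 0.045 = 0.005625
  M5: 0.198 × 0.148 = 0.029304
  M6: 0.282 × 0.012 = 0.003384
  M3: 0.176 × 0.03 = 0.00528
  M1: 0.162 × 0.195 = 0.03159
  M4: 0.057 × 0.435 = 0.024795
Total = 0.099978.
P(M4 | evidence) = 0.024795 / 0.099978 ≈ 0.248.

0.248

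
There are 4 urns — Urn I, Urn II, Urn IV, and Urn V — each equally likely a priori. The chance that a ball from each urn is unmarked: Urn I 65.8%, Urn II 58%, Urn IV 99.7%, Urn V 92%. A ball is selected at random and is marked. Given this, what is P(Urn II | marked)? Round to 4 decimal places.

Taking complements, P(marked | each) = Urn I 0.342, Urn II 0.42, Urn IV 0.003, Urn V 0.08.
With a uniform prior (1/4 each), posterior ∝ likelihood:
  Urn I: 0.342
  Urn II: 0.42
  Urn IV: 0.003
  Urn V: 0.08
Sum = 0.845.
P(Urn II | evidence) = 0.42 / 0.845 ≈ 0.4970.

0.4970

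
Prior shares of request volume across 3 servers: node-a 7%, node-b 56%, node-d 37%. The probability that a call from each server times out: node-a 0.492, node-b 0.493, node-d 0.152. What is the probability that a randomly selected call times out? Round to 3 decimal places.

0.367

Compute prior × likelihood for every hypothesis:
  node-a: 0.07 × 0.492 = 0.03444
  node-b: 0.56 × 0.493 = 0.27608
  node-d: 0.37 × 0.152 = 0.05624
P(timeout) = 0.03444 + 0.27608 + 0.05624 = 0.36676 → 0.367.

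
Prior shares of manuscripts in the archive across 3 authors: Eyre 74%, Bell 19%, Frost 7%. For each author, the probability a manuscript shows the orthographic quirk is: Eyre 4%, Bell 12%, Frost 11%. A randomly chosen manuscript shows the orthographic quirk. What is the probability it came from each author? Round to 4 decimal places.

Eyre 0.4925, Bell 0.3794, Frost 0.1281

Compute prior × likelihood for every hypothesis:
  Eyre: 0.74 × 0.04 = 0.0296
  Bell: 0.19 × 0.12 = 0.0228
  Frost: 0.07 × 0.11 = 0.0077
Total = 0.0601.
P(Eyre | quirk) = 0.0296/0.0601 ≈ 0.4925
P(Bell | quirk) = 0.0228/0.0601 ≈ 0.3794
P(Frost | quirk) = 0.0077/0.0601 ≈ 0.1281
(Check: 0.4925+0.3794+0.1281 = 1.0000.)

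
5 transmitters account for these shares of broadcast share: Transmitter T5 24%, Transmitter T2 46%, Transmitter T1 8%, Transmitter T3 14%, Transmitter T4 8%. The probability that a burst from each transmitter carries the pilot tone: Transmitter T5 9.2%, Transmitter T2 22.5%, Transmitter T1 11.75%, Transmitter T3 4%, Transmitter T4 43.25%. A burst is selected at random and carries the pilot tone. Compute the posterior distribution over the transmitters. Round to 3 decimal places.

Unnormalized posteriors (prior × likelihood):
  Transmitter T5: 0.24 × 0.092 = 0.02208
  Transmitter T2: 0.46 × 0.225 = 0.1035
  Transmitter T1: 0.08 × 0.1175 = 0.0094
  Transmitter T3: 0.14 × 0.04 = 0.0056
  Transmitter T4: 0.08 × 0.4325 = 0.0346
Normalizing constant = 0.17518.
P(Transmitter T5 | pilot) = 0.02208/0.17518 ≈ 0.126
P(Transmitter T2 | pilot) = 0.1035/0.17518 ≈ 0.591
P(Transmitter T1 | pilot) = 0.0094/0.17518 ≈ 0.054
P(Transmitter T3 | pilot) = 0.0056/0.17518 ≈ 0.032
P(Transmitter T4 | pilot) = 0.0346/0.17518 ≈ 0.198

Transmitter T5 0.126, Transmitter T2 0.591, Transmitter T1 0.054, Transmitter T3 0.032, Transmitter T4 0.198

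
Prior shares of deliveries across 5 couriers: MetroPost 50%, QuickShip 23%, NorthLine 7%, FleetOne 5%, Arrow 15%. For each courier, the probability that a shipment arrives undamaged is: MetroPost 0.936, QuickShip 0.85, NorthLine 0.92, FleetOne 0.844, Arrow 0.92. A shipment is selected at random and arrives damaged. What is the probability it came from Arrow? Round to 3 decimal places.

Taking complements, P(damaged | each) = MetroPost 0.064, QuickShip 0.15, NorthLine 0.08, FleetOne 0.156, Arrow 0.08.
Unnormalized posteriors (prior × likelihood):
  MetroPost: 0.5 × 0.064 = 0.032
  QuickShip: 0.23 × 0.15 = 0.0345
  NorthLine: 0.07 × 0.08 = 0.0056
  FleetOne: 0.05 × 0.156 = 0.0078
  Arrow: 0.15 × 0.08 = 0.012
Total = 0.0919.
P(Arrow | evidence) = 0.012 / 0.0919 ≈ 0.131.

0.131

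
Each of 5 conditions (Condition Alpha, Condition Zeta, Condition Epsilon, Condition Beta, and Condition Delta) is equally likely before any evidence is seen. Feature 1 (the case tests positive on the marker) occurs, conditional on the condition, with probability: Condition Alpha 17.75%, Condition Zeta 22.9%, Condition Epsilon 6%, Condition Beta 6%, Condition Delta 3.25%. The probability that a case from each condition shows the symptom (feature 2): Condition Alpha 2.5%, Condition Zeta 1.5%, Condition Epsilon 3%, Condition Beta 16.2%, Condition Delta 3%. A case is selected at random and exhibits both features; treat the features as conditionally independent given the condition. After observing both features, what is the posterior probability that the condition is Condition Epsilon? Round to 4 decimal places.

0.0884

Since the prior is uniform, the posterior is proportional to the likelihood:
  Condition Alpha: 0.1775 × 0.025 = 0.0044375
  Condition Zeta: 0.229 × 0.015 = 0.003435
  Condition Epsilon: 0.06 × 0.03 = 0.0018
  Condition Beta: 0.06 × 0.162 = 0.00972
  Condition Delta: 0.0325 × 0.03 = 0.000975
Normalizing constant = 0.0203675.
P(Condition Epsilon | evidence) = 0.0018 / 0.0203675 ≈ 0.0884.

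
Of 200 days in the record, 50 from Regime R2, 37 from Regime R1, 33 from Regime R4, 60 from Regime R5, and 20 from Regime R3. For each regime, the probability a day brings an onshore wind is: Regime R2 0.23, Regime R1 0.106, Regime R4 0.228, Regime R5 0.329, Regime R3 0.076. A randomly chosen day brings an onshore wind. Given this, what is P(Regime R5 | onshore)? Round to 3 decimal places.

By Bayes' rule, posterior ∝ prior × likelihood:
  Regime R2: 0.25 × 0.23 = 0.0575
  Regime R1: 0.185 × 0.106 = 0.01961
  Regime R4: 0.165 × 0.228 = 0.03762
  Regime R5: 0.3 × 0.329 = 0.0987
  Regime R3: 0.1 × 0.076 = 0.0076
Normalizing constant = 0.22103.
P(Regime R5 | evidence) = 0.0987 / 0.22103 ≈ 0.447.

0.447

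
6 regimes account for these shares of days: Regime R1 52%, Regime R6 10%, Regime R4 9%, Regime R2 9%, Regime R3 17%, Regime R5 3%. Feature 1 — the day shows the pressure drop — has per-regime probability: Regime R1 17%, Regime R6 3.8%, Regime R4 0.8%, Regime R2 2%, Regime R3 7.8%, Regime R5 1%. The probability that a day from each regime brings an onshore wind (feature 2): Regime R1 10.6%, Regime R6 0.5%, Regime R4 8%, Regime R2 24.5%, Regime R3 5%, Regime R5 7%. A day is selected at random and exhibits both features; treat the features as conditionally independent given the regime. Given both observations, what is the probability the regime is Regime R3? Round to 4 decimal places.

Unnormalized posteriors (prior × likelihood):
  Regime R1: 0.52 × 0.17 × 0.106 = 0.0093704
  Regime R6: 0.1 × 0.038 × 0.005 = 0.000019
  Regime R4: 0.09 × 0.008 × 0.08 = 0.0000576
  Regime R2: 0.09 × 0.02 × 0.245 = 0.000441
  Regime R3: 0.17 × 0.078 × 0.05 = 0.000663
  Regime R5: 0.03 × 0.01 × 0.07 = 0.000021
Total = 0.010572.
P(Regime R3 | evidence) = 0.000663 / 0.010572 ≈ 0.0627.

0.0627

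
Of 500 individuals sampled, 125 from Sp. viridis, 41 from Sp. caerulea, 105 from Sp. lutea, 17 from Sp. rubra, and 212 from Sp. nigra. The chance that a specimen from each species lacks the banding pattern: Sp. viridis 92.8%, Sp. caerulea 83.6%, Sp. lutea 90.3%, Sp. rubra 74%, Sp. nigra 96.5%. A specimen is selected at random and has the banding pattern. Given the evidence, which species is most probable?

Sp. lutea

Taking complements, P(banded | each) = Sp. viridis 0.072, Sp. caerulea 0.164, Sp. lutea 0.097, Sp. rubra 0.26, Sp. nigra 0.035.
Prior × likelihood for each hypothesis:
  Sp. viridis: 0.25 × 0.072 = 0.018
  Sp. caerulea: 0.082 × 0.164 = 0.013448
  Sp. lutea: 0.21 × 0.097 = 0.02037
  Sp. rubra: 0.034 × 0.26 = 0.00884
  Sp. nigra: 0.424 × 0.035 = 0.01484
Sum = 0.075498.
Largest term belongs to Sp. lutea, so Sp. lutea is most probable.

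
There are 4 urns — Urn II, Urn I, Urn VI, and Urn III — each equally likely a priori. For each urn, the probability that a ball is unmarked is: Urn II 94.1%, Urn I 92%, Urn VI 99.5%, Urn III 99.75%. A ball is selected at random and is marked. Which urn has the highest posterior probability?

Taking complements, P(marked | each) = Urn II 0.059, Urn I 0.08, Urn VI 0.005, Urn III 0.0025.
Since the prior is uniform, the posterior is proportional to the likelihood:
  Urn II: 0.059
  Urn I: 0.08
  Urn VI: 0.005
  Urn III: 0.0025
Normalizing constant = 0.1465.
Largest term belongs to Urn I, so Urn I is most probable.

Urn I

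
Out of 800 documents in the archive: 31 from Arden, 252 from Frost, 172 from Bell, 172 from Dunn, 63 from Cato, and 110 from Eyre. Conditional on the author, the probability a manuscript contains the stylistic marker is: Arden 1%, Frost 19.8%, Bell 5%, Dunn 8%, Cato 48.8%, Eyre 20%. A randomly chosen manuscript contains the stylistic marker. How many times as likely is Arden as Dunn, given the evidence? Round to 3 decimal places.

By Bayes' rule, posterior ∝ prior × likelihood:
  Arden: 0.03875 × 0.01 = 0.0003875
  Frost: 0.315 × 0.198 = 0.06237
  Bell: 0.215 × 0.05 = 0.01075
  Dunn: 0.215 × 0.08 = 0.0172
  Cato: 0.07875 × 0.488 = 0.03843
  Eyre: 0.1375 × 0.2 = 0.0275
Normalizing constant = 0.1566375.
The ratio is 0.0003875 / 0.0172 (the normalizer cancels) = 0.023.

0.023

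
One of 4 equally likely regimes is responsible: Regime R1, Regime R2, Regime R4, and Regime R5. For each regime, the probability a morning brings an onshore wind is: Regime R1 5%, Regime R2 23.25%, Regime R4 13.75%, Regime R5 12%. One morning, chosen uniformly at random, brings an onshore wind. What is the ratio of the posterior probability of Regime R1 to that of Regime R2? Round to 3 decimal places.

Since the prior is uniform, the posterior is proportional to the likelihood:
  Regime R1: 0.05
  Regime R2: 0.2325
  Regime R4: 0.1375
  Regime R5: 0.12
Total = 0.54.
The ratio is 0.05 / 0.2325 (the normalizer cancels) = 0.215.

0.215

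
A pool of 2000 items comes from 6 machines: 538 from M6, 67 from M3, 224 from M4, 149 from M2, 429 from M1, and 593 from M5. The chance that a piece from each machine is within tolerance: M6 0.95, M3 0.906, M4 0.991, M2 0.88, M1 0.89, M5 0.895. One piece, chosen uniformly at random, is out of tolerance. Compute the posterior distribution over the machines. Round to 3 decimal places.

M6 0.165, M3 0.039, M4 0.012, M2 0.110, M1 0.290, M5 0.383

Taking complements, P(oversize | each) = M6 0.05, M3 0.094, M4 0.009, M2 0.12, M1 0.11, M5 0.105.
Unnormalized posteriors (prior × likelihood):
  M6: 0.269 × 0.05 = 0.01345
  M3: 0.0335 × 0.094 = 0.003149
  M4: 0.112 × 0.009 = 0.001008
  M2: 0.0745 × 0.12 = 0.00894
  M1: 0.2145 × 0.11 = 0.023595
  M5: 0.2965 × 0.105 = 0.0311325
Total = 0.0812745.
P(M6 | oversize) = 0.01345/0.0812745 ≈ 0.165
P(M3 | oversize) = 0.003149/0.0812745 ≈ 0.039
P(M4 | oversize) = 0.001008/0.0812745 ≈ 0.012
P(M2 | oversize) = 0.00894/0.0812745 ≈ 0.110
P(M1 | oversize) = 0.023595/0.0812745 ≈ 0.290
P(M5 | oversize) = 0.0311325/0.0812745 ≈ 0.383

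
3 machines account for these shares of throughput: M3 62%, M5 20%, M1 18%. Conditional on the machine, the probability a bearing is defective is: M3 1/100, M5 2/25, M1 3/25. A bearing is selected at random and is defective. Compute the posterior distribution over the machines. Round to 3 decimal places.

M3 0.142, M5 0.365, M1 0.493

By Bayes' rule, posterior ∝ prior × likelihood:
  M3: 0.62 × 0.01 = 0.0062
  M5: 0.2 × 0.08 = 0.016
  M1: 0.18 × 0.12 = 0.0216
Normalizing constant = 0.0438.
P(M3 | defective) = 0.0062/0.0438 ≈ 0.142
P(M5 | defective) = 0.016/0.0438 ≈ 0.365
P(M1 | defective) = 0.0216/0.0438 ≈ 0.493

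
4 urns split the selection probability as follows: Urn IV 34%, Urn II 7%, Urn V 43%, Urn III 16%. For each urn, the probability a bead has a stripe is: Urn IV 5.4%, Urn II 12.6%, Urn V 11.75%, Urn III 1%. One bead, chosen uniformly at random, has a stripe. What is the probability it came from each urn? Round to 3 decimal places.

Urn IV 0.232, Urn II 0.111, Urn V 0.637, Urn III 0.020

Unnormalized posteriors (prior × likelihood):
  Urn IV: 0.34 × 0.054 = 0.01836
  Urn II: 0.07 × 0.126 = 0.00882
  Urn V: 0.43 × 0.1175 = 0.050525
  Urn III: 0.16 × 0.01 = 0.0016
Normalizing constant = 0.079305.
P(Urn IV | striped) = 0.01836/0.079305 ≈ 0.232
P(Urn II | striped) = 0.00882/0.079305 ≈ 0.111
P(Urn V | striped) = 0.050525/0.079305 ≈ 0.637
P(Urn III | striped) = 0.0016/0.079305 ≈ 0.020
(Check: 0.232+0.111+0.637+0.020 = 1.000.)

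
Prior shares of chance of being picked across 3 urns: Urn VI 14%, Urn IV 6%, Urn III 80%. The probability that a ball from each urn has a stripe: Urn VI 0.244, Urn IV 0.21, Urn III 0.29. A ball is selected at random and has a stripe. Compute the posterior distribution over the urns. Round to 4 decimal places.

Urn VI 0.1225, Urn IV 0.0452, Urn III 0.8323

Unnormalized posteriors (prior × likelihood):
  Urn VI: 0.14 × 0.244 = 0.03416
  Urn IV: 0.06 × 0.21 = 0.0126
  Urn III: 0.8 × 0.29 = 0.232
Sum = 0.27876.
P(Urn VI | striped) = 0.03416/0.27876 ≈ 0.1225
P(Urn IV | striped) = 0.0126/0.27876 ≈ 0.0452
P(Urn III | striped) = 0.232/0.27876 ≈ 0.8323
(Check: 0.1225+0.0452+0.8323 = 1.0000.)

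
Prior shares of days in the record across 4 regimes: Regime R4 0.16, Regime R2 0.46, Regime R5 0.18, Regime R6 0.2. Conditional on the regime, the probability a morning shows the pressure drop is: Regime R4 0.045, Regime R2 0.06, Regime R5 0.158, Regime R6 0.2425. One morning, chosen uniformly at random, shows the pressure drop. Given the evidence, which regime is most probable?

Regime R6

Unnormalized posteriors (prior × likelihood):
  Regime R4: 0.16 × 0.045 = 0.0072
  Regime R2: 0.46 × 0.06 = 0.0276
  Regime R5: 0.18 × 0.158 = 0.02844
  Regime R6: 0.2 × 0.2425 = 0.0485
Normalizing constant = 0.11174.
Largest term belongs to Regime R6, so Regime R6 is most probable.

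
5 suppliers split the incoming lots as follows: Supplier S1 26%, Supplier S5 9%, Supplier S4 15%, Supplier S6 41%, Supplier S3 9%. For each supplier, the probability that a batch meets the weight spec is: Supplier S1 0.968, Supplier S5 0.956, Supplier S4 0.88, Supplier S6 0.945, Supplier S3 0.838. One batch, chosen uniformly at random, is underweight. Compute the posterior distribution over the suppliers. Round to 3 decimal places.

Taking complements, P(underweight | each) = Supplier S1 0.032, Supplier S5 0.044, Supplier S4 0.12, Supplier S6 0.055, Supplier S3 0.162.
Compute prior × likelihood for every hypothesis:
  Supplier S1: 0.26 × 0.032 = 0.00832
  Supplier S5: 0.09 × 0.044 = 0.00396
  Supplier S4: 0.15 × 0.12 = 0.018
  Supplier S6: 0.41 × 0.055 = 0.02255
  Supplier S3: 0.09 × 0.162 = 0.01458
Normalizing constant = 0.06741.
P(Supplier S1 | underweight) = 0.00832/0.06741 ≈ 0.123
P(Supplier S5 | underweight) = 0.00396/0.06741 ≈ 0.059
P(Supplier S4 | underweight) = 0.018/0.06741 ≈ 0.267
P(Supplier S6 | underweight) = 0.02255/0.06741 ≈ 0.335
P(Supplier S3 | underweight) = 0.01458/0.06741 ≈ 0.216

Supplier S1 0.123, Supplier S5 0.059, Supplier S4 0.267, Supplier S6 0.335, Supplier S3 0.216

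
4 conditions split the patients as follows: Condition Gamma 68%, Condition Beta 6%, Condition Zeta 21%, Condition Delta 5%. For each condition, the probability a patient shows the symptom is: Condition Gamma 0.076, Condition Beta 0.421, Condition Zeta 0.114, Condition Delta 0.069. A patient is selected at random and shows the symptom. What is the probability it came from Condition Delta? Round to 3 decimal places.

0.033

By Bayes' rule, posterior ∝ prior × likelihood:
  Condition Gamma: 0.68 × 0.076 = 0.05168
  Condition Beta: 0.06 × 0.421 = 0.02526
  Condition Zeta: 0.21 × 0.114 = 0.02394
  Condition Delta: 0.05 × 0.069 = 0.00345
Total = 0.10433.
P(Condition Delta | evidence) = 0.00345 / 0.10433 ≈ 0.033.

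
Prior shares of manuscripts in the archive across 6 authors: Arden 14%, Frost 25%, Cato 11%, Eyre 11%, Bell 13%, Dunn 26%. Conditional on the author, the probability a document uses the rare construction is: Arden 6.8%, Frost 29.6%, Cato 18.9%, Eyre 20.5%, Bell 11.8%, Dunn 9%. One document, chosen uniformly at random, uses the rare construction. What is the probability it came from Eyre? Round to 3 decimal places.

0.136

Prior × likelihood for each hypothesis:
  Arden: 0.14 × 0.068 = 0.00952
  Frost: 0.25 × 0.296 = 0.074
  Cato: 0.11 × 0.189 = 0.02079
  Eyre: 0.11 × 0.205 = 0.02255
  Bell: 0.13 × 0.118 = 0.01534
  Dunn: 0.26 × 0.09 = 0.0234
Normalizing constant = 0.1656.
P(Eyre | evidence) = 0.02255 / 0.1656 ≈ 0.136.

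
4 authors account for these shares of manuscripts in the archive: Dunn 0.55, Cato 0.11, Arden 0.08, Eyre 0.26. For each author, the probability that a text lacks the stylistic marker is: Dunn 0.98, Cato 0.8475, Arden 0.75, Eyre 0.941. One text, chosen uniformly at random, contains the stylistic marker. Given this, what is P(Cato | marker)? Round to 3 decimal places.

0.266

Taking complements, P(marker | each) = Dunn 0.02, Cato 0.1525, Arden 0.25, Eyre 0.059.
Prior × likelihood for each hypothesis:
  Dunn: 0.55 × 0.02 = 0.011
  Cato: 0.11 × 0.1525 = 0.016775
  Arden: 0.08 × 0.25 = 0.02
  Eyre: 0.26 × 0.059 = 0.01534
Total = 0.063115.
P(Cato | evidence) = 0.016775 / 0.063115 ≈ 0.266.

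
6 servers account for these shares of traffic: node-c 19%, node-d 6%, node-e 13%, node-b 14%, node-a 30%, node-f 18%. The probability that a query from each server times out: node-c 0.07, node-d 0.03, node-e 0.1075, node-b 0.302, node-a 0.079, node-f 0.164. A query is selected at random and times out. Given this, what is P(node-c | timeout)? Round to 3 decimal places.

0.107

Compute prior × likelihood for every hypothesis:
  node-c: 0.19 × 0.07 = 0.0133
  node-d: 0.06 × 0.03 = 0.0018
  node-e: 0.13 × 0.1075 = 0.013975
  node-b: 0.14 × 0.302 = 0.04228
  node-a: 0.3 × 0.079 = 0.0237
  node-f: 0.18 × 0.164 = 0.02952
Total = 0.124575.
P(node-c | evidence) = 0.0133 / 0.124575 ≈ 0.107.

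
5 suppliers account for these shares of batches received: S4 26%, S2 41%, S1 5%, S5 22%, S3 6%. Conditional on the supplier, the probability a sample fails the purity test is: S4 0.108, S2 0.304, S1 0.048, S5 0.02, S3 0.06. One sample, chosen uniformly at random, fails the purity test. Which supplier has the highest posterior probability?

S2

Unnormalized posteriors (prior × likelihood):
  S4: 0.26 × 0.108 = 0.02808
  S2: 0.41 × 0.304 = 0.12464
  S1: 0.05 × 0.048 = 0.0024
  S5: 0.22 × 0.02 = 0.0044
  S3: 0.06 × 0.06 = 0.0036
Total = 0.16312.
Largest term belongs to S2, so S2 is most probable.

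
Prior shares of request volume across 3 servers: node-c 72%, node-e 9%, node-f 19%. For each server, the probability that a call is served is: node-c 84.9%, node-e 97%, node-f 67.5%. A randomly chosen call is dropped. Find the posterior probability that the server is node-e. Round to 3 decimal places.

0.016

Taking complements, P(dropped | each) = node-c 0.151, node-e 0.03, node-f 0.325.
By Bayes' rule, posterior ∝ prior × likelihood:
  node-c: 0.72 × 0.151 = 0.10872
  node-e: 0.09 × 0.03 = 0.0027
  node-f: 0.19 × 0.325 = 0.06175
Normalizing constant = 0.17317.
P(node-e | evidence) = 0.0027 / 0.17317 ≈ 0.016.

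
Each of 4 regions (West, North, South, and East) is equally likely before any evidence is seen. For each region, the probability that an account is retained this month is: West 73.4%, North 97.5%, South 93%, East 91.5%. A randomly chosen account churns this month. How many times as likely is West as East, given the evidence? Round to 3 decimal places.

3.129

Taking complements, P(churn | each) = West 0.266, North 0.025, South 0.07, East 0.085.
With a uniform prior (1/4 each), posterior ∝ likelihood:
  West: 0.266
  North: 0.025
  South: 0.07
  East: 0.085
Sum = 0.446.
The ratio is 0.266 / 0.085 (the normalizer cancels) = 3.129.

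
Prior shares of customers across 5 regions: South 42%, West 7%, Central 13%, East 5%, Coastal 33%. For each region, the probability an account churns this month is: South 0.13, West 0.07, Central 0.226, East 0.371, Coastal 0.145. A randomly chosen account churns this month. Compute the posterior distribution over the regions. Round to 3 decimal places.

South 0.352, West 0.032, Central 0.189, East 0.119, Coastal 0.308

Unnormalized posteriors (prior × likelihood):
  South: 0.42 × 0.13 = 0.0546
  West: 0.07 × 0.07 = 0.0049
  Central: 0.13 × 0.226 = 0.02938
  East: 0.05 × 0.371 = 0.01855
  Coastal: 0.33 × 0.145 = 0.04785
Total = 0.15528.
P(South | churn) = 0.0546/0.15528 ≈ 0.352
P(West | churn) = 0.0049/0.15528 ≈ 0.032
P(Central | churn) = 0.02938/0.15528 ≈ 0.189
P(East | churn) = 0.01855/0.15528 ≈ 0.119
P(Coastal | churn) = 0.04785/0.15528 ≈ 0.308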